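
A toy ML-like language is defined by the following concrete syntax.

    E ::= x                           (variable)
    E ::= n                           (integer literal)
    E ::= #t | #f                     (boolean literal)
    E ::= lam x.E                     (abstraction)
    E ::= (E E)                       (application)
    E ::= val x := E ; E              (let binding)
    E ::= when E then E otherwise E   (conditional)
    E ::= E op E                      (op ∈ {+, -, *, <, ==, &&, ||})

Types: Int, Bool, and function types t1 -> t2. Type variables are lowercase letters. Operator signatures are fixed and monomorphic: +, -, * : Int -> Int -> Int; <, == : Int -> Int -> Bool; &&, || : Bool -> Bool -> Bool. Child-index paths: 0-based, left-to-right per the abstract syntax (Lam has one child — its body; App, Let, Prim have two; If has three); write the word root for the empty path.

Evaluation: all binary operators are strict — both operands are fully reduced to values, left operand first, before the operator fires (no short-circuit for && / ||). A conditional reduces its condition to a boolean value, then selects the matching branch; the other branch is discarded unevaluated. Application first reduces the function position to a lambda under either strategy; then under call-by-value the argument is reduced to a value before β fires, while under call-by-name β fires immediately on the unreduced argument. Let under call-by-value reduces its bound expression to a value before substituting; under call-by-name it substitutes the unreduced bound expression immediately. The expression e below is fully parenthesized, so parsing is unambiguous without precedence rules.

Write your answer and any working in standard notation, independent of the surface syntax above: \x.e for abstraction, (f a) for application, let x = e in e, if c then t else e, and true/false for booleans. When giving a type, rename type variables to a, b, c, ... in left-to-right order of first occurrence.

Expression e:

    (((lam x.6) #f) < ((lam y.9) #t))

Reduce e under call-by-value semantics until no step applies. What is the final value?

Answer: true

Trace:
step 0: (((\x.6) false) < ((\y.9) true))
step 1: [beta@0] (6 < ((\y.9) true))
step 2: [beta@1] (6 < 9)
step 3: [delta@root] true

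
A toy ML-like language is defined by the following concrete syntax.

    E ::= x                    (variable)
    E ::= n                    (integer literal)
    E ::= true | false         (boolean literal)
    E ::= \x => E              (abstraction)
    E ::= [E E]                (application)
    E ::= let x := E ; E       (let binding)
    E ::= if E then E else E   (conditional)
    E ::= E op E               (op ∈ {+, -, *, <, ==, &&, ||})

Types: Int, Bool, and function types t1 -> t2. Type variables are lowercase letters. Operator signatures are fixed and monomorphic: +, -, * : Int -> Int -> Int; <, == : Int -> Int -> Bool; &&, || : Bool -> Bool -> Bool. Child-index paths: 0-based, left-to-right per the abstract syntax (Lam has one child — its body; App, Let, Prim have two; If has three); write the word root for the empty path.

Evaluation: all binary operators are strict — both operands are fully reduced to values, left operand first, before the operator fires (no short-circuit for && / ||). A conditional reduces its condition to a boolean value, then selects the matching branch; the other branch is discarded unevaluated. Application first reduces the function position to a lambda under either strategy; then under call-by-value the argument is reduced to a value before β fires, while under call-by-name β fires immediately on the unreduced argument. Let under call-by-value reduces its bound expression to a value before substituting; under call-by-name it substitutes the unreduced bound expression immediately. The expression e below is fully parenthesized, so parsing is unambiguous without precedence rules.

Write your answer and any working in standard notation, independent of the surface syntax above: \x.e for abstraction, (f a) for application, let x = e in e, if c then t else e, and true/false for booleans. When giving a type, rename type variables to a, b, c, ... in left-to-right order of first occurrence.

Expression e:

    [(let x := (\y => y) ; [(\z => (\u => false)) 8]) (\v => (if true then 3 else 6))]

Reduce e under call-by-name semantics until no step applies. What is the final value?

Working:
step 0: ((let x = (\y.y) in ((\z.(\u.false)) 8)) (\v.(if true then 3 else 6)))
step 1: [let@0] (((\z.(\u.false)) 8) (\v.(if true then 3 else 6)))
step 2: [beta@0] ((\u.false) (\v.(if true then 3 else 6)))
step 3: [beta@root] false

Answer: false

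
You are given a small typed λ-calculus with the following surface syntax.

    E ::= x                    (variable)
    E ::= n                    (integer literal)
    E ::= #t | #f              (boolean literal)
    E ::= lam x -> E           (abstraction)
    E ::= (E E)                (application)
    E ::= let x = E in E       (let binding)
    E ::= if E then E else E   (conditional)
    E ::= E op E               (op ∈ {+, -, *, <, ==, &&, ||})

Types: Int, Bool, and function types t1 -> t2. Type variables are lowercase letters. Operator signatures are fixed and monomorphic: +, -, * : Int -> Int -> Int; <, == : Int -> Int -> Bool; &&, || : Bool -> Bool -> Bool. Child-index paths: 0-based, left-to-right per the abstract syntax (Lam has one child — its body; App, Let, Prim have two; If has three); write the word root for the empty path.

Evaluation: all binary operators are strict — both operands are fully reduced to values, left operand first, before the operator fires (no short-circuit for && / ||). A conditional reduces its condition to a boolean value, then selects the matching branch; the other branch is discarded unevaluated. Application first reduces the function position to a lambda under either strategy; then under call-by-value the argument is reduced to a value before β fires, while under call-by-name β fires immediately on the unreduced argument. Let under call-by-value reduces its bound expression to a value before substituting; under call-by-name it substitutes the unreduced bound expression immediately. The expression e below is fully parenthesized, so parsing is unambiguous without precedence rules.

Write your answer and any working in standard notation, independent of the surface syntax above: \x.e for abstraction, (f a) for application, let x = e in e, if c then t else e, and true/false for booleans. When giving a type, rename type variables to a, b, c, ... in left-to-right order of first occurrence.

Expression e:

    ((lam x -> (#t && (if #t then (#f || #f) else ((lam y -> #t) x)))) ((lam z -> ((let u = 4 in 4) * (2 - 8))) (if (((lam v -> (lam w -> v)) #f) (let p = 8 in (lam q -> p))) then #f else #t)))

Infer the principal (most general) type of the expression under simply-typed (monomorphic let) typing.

Answer: Bool

Trace:
  unify Bool ~ Bool
  unify Bool ~ Bool
  unify Bool ~ Bool
  unify Bool ~ Bool
\y._ : b -> Bool
x : a
  unify b -> Bool ~ a -> c
  unify b ~ a
  unify Bool ~ c
_ _ : Bool
  unify Bool ~ Bool
  unify Bool ~ Bool
\x._ : a -> Bool
let u : Int
  unify Int ~ Int
  unify Int ~ Int
  unify Int ~ Int
  unify Int ~ Int
\z._ : d -> Int
v : e
\w._ : f -> e
\v._ : e -> f -> e
  unify e -> f -> e ~ Bool -> g
  unify e ~ Bool
  unify f -> Bool ~ g
_ _ : f -> Bool
let p : Int
p : Int
\q._ : h -> Int
  unify f -> Bool ~ (h -> Int) -> i
  unify f ~ h -> Int
  unify Bool ~ i
_ _ : Bool
  unify Bool ~ Bool
  unify Bool ~ Bool
  unify d -> Int ~ Bool -> j
  unify d ~ Bool
  unify Int ~ j
_ _ : Int
  unify a -> Bool ~ Int -> k
  unify a ~ Int
  unify Bool ~ k
_ _ : Bool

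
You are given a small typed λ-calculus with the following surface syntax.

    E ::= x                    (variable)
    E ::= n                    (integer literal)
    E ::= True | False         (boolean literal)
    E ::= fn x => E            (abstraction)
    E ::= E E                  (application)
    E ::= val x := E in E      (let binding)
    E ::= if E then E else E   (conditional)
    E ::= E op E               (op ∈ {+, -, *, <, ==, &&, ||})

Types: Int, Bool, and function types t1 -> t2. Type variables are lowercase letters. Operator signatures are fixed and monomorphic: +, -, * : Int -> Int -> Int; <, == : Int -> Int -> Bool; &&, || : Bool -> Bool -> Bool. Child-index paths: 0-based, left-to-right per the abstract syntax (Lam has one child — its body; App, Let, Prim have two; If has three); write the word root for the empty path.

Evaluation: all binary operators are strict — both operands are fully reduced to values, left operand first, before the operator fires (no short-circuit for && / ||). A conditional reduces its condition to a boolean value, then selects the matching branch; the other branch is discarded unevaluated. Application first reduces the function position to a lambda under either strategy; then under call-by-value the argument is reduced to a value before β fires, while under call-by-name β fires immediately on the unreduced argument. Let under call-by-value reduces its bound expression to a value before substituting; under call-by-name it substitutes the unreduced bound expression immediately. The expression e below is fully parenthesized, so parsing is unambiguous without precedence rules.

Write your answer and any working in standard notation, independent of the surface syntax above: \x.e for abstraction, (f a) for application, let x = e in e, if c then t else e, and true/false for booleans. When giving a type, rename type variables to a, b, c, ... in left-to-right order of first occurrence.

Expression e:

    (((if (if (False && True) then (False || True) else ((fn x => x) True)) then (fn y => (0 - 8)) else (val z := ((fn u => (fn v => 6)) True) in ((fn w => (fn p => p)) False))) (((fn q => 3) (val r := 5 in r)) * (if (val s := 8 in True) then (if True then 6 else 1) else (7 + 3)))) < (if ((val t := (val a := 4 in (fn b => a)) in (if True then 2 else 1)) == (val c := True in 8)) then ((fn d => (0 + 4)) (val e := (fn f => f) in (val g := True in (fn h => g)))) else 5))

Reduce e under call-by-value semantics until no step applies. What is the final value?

Answer: true

Trace:
step 0: (((if (if (false && true) then (false || true) else ((\x.x) true)) then (\y.(0 - 8)) else (let z = ((\u.(\v.6)) true) in ((\w.(\p.p)) false))) (((\q.3) (let r = 5 in r)) * (if (let s = 8 in true) then (if true then 6 else 1) else (7 + 3)))) < (if ((let t = (let a = 4 in (\b.a)) in (if true then 2 else 1)) == (let c = true in 8)) then ((\d.(0 + 4)) (let e = (\f.f) in (let g = true in (\h.g)))) else 5))
step 1: [delta@0.0.0.0] (((if (if false then (false || true) else ((\x.x) true)) then (\y.(0 - 8)) else (let z = ((\u.(\v.6)) true) in ((\w.(\p.p)) false))) (((\q.3) (let r = 5 in r)) * (if (let s = 8 in true) then (if true then 6 else 1) else (7 + 3)))) < (if ((let t = (let a = 4 in (\b.a)) in (if true then 2 else 1)) == (let c = true in 8)) then ((\d.(0 + 4)) (let e = (\f.f) in (let g = true in (\h.g)))) else 5))
step 2: [if@0.0.0] (((if ((\x.x) true) then (\y.(0 - 8)) else (let z = ((\u.(\v.6)) true) in ((\w.(\p.p)) false))) (((\q.3) (let r = 5 in r)) * (if (let s = 8 in true) then (if true then 6 else 1) else (7 + 3)))) < (if ((let t = (let a = 4 in (\b.a)) in (if true then 2 else 1)) == (let c = true in 8)) then ((\d.(0 + 4)) (let e = (\f.f) in (let g = true in (\h.g)))) else 5))
step 3: [beta@0.0.0] (((if true then (\y.(0 - 8)) else (let z = ((\u.(\v.6)) true) in ((\w.(\p.p)) false))) (((\q.3) (let r = 5 in r)) * (if (let s = 8 in true) then (if true then 6 else 1) else (7 + 3)))) < (if ((let t = (let a = 4 in (\b.a)) in (if true then 2 else 1)) == (let c = true in 8)) then ((\d.(0 + 4)) (let e = (\f.f) in (let g = true in (\h.g)))) else 5))
step 4: [if@0.0] (((\y.(0 - 8)) (((\q.3) (let r = 5 in r)) * (if (let s = 8 in true) then (if true then 6 else 1) else (7 + 3)))) < (if ((let t = (let a = 4 in (\b.a)) in (if true then 2 else 1)) == (let c = true in 8)) then ((\d.(0 + 4)) (let e = (\f.f) in (let g = true in (\h.g)))) else 5))
step 5: [let@0.1.0.1] (((\y.(0 - 8)) (((\q.3) 5) * (if (let s = 8 in true) then (if true then 6 else 1) else (7 + 3)))) < (if ((let t = (let a = 4 in (\b.a)) in (if true then 2 else 1)) == (let c = true in 8)) then ((\d.(0 + 4)) (let e = (\f.f) in (let g = true in (\h.g)))) else 5))
step 6: [beta@0.1.0] (((\y.(0 - 8)) (3 * (if (let s = 8 in true) then (if true then 6 else 1) else (7 + 3)))) < (if ((let t = (let a = 4 in (\b.a)) in (if true then 2 else 1)) == (let c = true in 8)) then ((\d.(0 + 4)) (let e = (\f.f) in (let g = true in (\h.g)))) else 5))
step 7: [let@0.1.1.0] (((\y.(0 - 8)) (3 * (if true then (if true then 6 else 1) else (7 + 3)))) < (if ((let t = (let a = 4 in (\b.a)) in (if true then 2 else 1)) == (let c = true in 8)) then ((\d.(0 + 4)) (let e = (\f.f) in (let g = true in (\h.g)))) else 5))
step 8: [if@0.1.1] (((\y.(0 - 8)) (3 * (if true then 6 else 1))) < (if ((let t = (let a = 4 in (\b.a)) in (if true then 2 else 1)) == (let c = true in 8)) then ((\d.(0 + 4)) (let e = (\f.f) in (let g = true in (\h.g)))) else 5))
step 9: [if@0.1.1] (((\y.(0 - 8)) (3 * 6)) < (if ((let t = (let a = 4 in (\b.a)) in (if true then 2 else 1)) == (let c = true in 8)) then ((\d.(0 + 4)) (let e = (\f.f) in (let g = true in (\h.g)))) else 5))
step 10: [delta@0.1] (((\y.(0 - 8)) 18) < (if ((let t = (let a = 4 in (\b.a)) in (if true then 2 else 1)) == (let c = true in 8)) then ((\d.(0 + 4)) (let e = (\f.f) in (let g = true in (\h.g)))) else 5))
step 11: [beta@0] ((0 - 8) < (if ((let t = (let a = 4 in (\b.a)) in (if true then 2 else 1)) == (let c = true in 8)) then ((\d.(0 + 4)) (let e = (\f.f) in (let g = true in (\h.g)))) else 5))
step 12: [delta@0] (-8 < (if ((let t = (let a = 4 in (\b.a)) in (if true then 2 else 1)) == (let c = true in 8)) then ((\d.(0 + 4)) (let e = (\f.f) in (let g = true in (\h.g)))) else 5))
step 13: [let@1.0.0.0] (-8 < (if ((let t = (\b.4) in (if true then 2 else 1)) == (let c = true in 8)) then ((\d.(0 + 4)) (let e = (\f.f) in (let g = true in (\h.g)))) else 5))
step 14: [let@1.0.0] (-8 < (if ((if true then 2 else 1) == (let c = true in 8)) then ((\d.(0 + 4)) (let e = (\f.f) in (let g = true in (\h.g)))) else 5))
step 15: [if@1.0.0] (-8 < (if (2 == (let c = true in 8)) then ((\d.(0 + 4)) (let e = (\f.f) in (let g = true in (\h.g)))) else 5))
step 16: [let@1.0.1] (-8 < (if (2 == 8) then ((\d.(0 + 4)) (let e = (\f.f) in (let g = true in (\h.g)))) else 5))
step 17: [delta@1.0] (-8 < (if false then ((\d.(0 + 4)) (let e = (\f.f) in (let g = true in (\h.g)))) else 5))
step 18: [if@1] (-8 < 5)
step 19: [delta@root] true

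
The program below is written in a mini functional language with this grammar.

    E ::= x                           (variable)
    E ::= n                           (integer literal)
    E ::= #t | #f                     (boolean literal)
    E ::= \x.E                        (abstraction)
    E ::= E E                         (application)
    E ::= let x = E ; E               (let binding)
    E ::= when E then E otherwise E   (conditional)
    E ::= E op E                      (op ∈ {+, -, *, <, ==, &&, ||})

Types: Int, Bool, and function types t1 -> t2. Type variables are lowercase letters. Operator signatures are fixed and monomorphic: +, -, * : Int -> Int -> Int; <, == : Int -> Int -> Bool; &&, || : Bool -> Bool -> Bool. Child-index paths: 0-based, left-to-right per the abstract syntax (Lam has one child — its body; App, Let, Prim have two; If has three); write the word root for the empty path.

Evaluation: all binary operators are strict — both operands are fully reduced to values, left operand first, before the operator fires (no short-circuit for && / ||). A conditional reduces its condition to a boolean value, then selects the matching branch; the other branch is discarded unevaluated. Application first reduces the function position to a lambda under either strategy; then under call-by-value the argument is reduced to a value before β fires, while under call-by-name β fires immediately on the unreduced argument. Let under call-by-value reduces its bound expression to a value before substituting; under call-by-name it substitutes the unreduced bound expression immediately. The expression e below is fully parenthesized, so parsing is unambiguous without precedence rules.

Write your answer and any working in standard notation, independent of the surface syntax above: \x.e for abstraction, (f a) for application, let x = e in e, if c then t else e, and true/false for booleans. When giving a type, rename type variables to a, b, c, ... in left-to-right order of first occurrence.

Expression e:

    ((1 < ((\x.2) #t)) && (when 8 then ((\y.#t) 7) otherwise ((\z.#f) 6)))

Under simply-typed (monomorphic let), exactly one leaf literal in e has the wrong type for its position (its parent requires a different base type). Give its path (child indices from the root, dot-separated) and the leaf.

Derivation:
  unify Int ~ Int
\x._ : a -> Int
  unify a -> Int ~ Bool -> b
  unify a ~ Bool
  unify Int ~ b
_ _ : Int
  unify Int ~ Int
  unify Bool ~ Bool
  unify Int ~ Bool
  FAIL: mismatch Int ~ Bool

Answer: 1.0 : 8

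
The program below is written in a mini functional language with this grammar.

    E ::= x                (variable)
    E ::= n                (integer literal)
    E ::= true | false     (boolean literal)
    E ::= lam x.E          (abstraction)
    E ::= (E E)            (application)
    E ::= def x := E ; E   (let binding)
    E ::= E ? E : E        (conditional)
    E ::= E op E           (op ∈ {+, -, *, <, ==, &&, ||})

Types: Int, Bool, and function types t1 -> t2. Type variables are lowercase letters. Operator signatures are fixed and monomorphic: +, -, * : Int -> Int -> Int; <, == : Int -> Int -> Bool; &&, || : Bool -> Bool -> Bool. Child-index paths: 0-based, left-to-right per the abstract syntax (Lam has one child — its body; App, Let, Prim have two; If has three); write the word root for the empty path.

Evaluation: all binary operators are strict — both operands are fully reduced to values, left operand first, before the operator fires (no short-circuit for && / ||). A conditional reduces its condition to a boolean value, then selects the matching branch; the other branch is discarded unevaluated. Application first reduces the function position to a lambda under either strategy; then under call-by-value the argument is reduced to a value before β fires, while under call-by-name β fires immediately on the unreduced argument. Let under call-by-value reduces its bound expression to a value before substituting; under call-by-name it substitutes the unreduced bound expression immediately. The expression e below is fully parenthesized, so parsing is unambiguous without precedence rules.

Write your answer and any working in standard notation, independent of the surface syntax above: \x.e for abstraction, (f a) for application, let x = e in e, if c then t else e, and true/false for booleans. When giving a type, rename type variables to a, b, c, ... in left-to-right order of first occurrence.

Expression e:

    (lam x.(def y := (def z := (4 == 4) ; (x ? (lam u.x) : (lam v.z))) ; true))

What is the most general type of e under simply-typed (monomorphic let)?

Trace:
  unify Int ~ Int
  unify Int ~ Int
let z : Bool
x : a
  unify a ~ Bool
x : Bool
\u._ : b -> Bool
z : Bool
\v._ : c -> Bool
  unify b -> Bool ~ c -> Bool
  unify b ~ c
  unify Bool ~ Bool
let y : c -> Bool
\x._ : Bool -> Bool

Answer: Bool -> Bool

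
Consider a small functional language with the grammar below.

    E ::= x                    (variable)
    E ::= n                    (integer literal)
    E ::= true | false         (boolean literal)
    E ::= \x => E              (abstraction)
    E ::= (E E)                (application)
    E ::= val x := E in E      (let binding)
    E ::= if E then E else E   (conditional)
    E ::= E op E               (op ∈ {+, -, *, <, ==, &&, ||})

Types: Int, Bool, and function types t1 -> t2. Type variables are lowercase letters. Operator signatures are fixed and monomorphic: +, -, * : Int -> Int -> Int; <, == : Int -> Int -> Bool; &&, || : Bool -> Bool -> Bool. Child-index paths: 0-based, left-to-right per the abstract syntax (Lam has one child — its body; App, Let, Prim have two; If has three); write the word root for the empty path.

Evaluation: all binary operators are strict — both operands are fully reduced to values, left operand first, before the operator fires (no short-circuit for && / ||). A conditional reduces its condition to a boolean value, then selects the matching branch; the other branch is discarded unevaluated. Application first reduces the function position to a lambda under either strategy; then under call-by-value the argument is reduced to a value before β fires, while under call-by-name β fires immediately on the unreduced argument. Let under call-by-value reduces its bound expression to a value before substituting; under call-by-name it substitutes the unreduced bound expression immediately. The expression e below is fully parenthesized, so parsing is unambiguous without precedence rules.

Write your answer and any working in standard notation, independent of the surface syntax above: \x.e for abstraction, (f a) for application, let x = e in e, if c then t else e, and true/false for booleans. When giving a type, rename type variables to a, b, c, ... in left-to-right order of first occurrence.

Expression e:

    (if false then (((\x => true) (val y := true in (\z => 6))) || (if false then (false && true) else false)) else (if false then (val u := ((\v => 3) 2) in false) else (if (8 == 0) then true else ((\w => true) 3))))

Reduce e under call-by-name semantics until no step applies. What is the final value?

Working:
step 0: (if false then (((\x.true) (let y = true in (\z.6))) || (if false then (false && true) else false)) else (if false then (let u = ((\v.3) 2) in false) else (if (8 == 0) then true else ((\w.true) 3))))
step 1: [if@root] (if false then (let u = ((\v.3) 2) in false) else (if (8 == 0) then true else ((\w.true) 3)))
step 2: [if@root] (if (8 == 0) then true else ((\w.true) 3))
step 3: [delta@0] (if false then true else ((\w.true) 3))
step 4: [if@root] ((\w.true) 3)
step 5: [beta@root] true

Answer: true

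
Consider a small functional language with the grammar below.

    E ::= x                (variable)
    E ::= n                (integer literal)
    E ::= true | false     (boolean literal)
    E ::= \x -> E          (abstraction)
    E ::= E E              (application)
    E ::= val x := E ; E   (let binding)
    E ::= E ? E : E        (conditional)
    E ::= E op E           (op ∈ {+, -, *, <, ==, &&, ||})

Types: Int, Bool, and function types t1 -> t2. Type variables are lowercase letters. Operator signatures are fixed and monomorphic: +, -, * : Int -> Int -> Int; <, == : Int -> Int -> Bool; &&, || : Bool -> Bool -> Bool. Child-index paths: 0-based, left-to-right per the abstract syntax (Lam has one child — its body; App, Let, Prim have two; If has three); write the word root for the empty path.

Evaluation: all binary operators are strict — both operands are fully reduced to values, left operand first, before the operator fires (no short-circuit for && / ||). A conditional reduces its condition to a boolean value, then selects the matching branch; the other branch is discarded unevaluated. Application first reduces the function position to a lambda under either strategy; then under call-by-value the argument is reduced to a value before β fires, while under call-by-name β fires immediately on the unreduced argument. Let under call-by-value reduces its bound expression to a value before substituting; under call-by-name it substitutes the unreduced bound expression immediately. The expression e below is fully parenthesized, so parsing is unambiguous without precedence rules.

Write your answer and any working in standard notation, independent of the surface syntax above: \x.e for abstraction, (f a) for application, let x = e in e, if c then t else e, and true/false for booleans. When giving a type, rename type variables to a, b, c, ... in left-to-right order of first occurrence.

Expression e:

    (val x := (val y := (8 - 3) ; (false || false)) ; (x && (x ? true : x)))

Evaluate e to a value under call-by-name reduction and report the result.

Answer: false

Working:
step 0: (let x = (let y = (8 - 3) in (false || false)) in (x && (if x then true else x)))
step 1: [let@root] ((let y = (8 - 3) in (false || false)) && (if (let y = (8 - 3) in (false || false)) then true else (let y = (8 - 3) in (false || false))))
step 2: [let@0] ((false || false) && (if (let y = (8 - 3) in (false || false)) then true else (let y = (8 - 3) in (false || false))))
step 3: [delta@0] (false && (if (let y = (8 - 3) in (false || false)) then true else (let y = (8 - 3) in (false || false))))
step 4: [let@1.0] (false && (if (false || false) then true else (let y = (8 - 3) in (false || false))))
step 5: [delta@1.0] (false && (if false then true else (let y = (8 - 3) in (false || false))))
step 6: [if@1] (false && (let y = (8 - 3) in (false || false)))
step 7: [let@1] (false && (false || false))
step 8: [delta@1] (false && false)
step 9: [delta@root] false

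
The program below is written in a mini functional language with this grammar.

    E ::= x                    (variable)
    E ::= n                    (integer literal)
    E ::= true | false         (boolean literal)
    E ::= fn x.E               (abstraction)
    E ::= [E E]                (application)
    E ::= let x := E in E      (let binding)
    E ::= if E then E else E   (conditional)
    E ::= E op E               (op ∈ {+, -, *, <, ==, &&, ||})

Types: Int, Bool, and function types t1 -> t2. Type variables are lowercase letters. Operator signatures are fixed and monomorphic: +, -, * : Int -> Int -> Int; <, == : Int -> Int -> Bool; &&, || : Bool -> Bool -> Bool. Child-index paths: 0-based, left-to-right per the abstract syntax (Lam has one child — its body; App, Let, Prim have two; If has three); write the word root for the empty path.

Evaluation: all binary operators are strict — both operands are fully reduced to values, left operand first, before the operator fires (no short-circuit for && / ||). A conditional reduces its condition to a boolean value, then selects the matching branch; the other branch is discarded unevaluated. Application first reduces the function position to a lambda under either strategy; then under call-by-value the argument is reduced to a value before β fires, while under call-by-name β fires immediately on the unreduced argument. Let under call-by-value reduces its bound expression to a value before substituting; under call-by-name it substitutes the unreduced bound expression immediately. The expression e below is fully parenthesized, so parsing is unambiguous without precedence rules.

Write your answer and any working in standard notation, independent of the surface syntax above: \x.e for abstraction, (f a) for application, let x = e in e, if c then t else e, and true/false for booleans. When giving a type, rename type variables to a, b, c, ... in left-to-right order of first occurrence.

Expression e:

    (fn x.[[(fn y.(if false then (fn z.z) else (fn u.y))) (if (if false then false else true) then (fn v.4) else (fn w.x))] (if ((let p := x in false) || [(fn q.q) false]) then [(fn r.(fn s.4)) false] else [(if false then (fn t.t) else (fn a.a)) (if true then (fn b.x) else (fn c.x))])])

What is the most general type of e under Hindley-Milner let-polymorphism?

Trace:
  unify Bool ~ Bool
z : c
\z._ : c -> c
y : b
\u._ : d -> b
  unify c -> c ~ d -> b
  unify c ~ d
  unify d ~ b
\y._ : b -> b -> b
  unify Bool ~ Bool
  unify Bool ~ Bool
  unify Bool ~ Bool
\v._ : e -> Int
x : a
\w._ : f -> a
  unify e -> Int ~ f -> a
  unify e ~ f
  unify Int ~ a
  unify b -> b -> b ~ (f -> Int) -> g
  unify b ~ f -> Int
  unify (f -> Int) -> f -> Int ~ g
_ _ : (f -> Int) -> f -> Int
x : Int
let p : Int
  unify Bool ~ Bool
q : h
\q._ : h -> h
  unify h -> h ~ Bool -> i
  unify h ~ Bool
  unify Bool ~ i
_ _ : Bool
  unify Bool ~ Bool
  unify Bool ~ Bool
\s._ : k -> Int
\r._ : j -> k -> Int
  unify j -> k -> Int ~ Bool -> l
  unify j ~ Bool
  unify k -> Int ~ l
_ _ : k -> Int
  unify Bool ~ Bool
t : m
\t._ : m -> m
a : n
\a._ : n -> n
  unify m -> m ~ n -> n
  unify m ~ n
  unify n ~ n
  unify Bool ~ Bool
x : Int
\b._ : o -> Int
x : Int
\c._ : p -> Int
  unify o -> Int ~ p -> Int
  unify o ~ p
  unify Int ~ Int
  unify n -> n ~ (p -> Int) -> q
  unify n ~ p -> Int
  unify p -> Int ~ q
_ _ : p -> Int
  unify k -> Int ~ p -> Int
  unify k ~ p
  unify Int ~ Int
  unify (f -> Int) -> f -> Int ~ (p -> Int) -> r
  unify f -> Int ~ p -> Int
  unify f ~ p
  unify Int ~ Int
  unify p -> Int ~ r
_ _ : p -> Int
\x._ : Int -> p -> Int

Answer: Int -> a -> Int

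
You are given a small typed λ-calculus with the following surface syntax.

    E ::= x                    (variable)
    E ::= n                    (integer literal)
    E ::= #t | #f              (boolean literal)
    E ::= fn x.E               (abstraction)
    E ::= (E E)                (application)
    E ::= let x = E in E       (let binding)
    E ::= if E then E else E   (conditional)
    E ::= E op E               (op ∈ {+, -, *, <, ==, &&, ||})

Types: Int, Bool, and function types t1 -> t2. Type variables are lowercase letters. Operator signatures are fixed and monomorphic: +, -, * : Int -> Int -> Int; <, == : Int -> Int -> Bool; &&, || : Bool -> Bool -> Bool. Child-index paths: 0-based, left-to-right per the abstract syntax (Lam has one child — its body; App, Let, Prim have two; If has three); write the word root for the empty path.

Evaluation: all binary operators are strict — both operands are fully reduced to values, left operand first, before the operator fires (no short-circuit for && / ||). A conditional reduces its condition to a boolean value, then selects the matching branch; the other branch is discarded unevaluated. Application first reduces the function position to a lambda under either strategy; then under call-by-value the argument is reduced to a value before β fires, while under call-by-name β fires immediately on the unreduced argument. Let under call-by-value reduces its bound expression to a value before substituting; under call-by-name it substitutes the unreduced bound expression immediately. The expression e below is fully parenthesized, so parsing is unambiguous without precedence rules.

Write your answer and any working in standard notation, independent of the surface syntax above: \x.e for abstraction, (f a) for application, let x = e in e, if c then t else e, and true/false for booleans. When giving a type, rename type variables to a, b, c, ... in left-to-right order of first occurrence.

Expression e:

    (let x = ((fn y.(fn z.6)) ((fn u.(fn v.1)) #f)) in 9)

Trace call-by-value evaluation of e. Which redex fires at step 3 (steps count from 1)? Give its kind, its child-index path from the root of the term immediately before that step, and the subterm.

Answer: let at root : (let x = (\z.6) in 9)

Trace:
step 0: (let x = ((\y.(\z.6)) ((\u.(\v.1)) false)) in 9)
step 1: [beta@0.1] (let x = ((\y.(\z.6)) (\v.1)) in 9)
step 2: [beta@0] (let x = (\z.6) in 9)
step 3: [let@root] 9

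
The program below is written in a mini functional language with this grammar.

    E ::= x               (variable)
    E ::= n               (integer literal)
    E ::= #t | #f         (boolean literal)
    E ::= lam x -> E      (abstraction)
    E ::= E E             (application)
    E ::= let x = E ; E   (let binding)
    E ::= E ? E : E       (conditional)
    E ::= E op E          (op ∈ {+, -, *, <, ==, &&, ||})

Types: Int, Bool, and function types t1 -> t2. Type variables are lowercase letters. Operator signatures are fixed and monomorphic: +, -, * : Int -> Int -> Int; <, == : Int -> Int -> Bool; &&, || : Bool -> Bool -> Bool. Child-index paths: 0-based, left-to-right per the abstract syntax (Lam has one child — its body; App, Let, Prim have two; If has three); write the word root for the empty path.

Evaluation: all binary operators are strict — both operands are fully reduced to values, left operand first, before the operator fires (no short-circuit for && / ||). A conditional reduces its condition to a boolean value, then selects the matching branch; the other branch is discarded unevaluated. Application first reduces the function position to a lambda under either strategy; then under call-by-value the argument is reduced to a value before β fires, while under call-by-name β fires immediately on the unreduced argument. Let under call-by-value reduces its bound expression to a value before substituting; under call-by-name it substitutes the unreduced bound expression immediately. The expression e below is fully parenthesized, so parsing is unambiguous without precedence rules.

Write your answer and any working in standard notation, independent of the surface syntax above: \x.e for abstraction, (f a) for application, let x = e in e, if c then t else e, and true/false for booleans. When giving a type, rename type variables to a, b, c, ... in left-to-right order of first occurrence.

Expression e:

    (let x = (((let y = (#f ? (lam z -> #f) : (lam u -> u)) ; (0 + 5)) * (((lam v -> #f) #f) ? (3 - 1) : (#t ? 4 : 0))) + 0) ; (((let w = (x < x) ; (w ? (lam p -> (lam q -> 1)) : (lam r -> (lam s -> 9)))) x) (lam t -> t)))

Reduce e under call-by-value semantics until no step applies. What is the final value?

Trace:
step 0: (let x = (((let y = (if false then (\z.false) else (\u.u)) in (0 + 5)) * (if ((\v.false) false) then (3 - 1) else (if true then 4 else 0))) + 0) in (((let w = (x < x) in (if w then (\p.(\q.1)) else (\r.(\s.9)))) x) (\t.t)))
step 1: [if@0.0.0.0] (let x = (((let y = (\u.u) in (0 + 5)) * (if ((\v.false) false) then (3 - 1) else (if true then 4 else 0))) + 0) in (((let w = (x < x) in (if w then (\p.(\q.1)) else (\r.(\s.9)))) x) (\t.t)))
step 2: [let@0.0.0] (let x = (((0 + 5) * (if ((\v.false) false) then (3 - 1) else (if true then 4 else 0))) + 0) in (((let w = (x < x) in (if w then (\p.(\q.1)) else (\r.(\s.9)))) x) (\t.t)))
step 3: [delta@0.0.0] (let x = ((5 * (if ((\v.false) false) then (3 - 1) else (if true then 4 else 0))) + 0) in (((let w = (x < x) in (if w then (\p.(\q.1)) else (\r.(\s.9)))) x) (\t.t)))
step 4: [beta@0.0.1.0] (let x = ((5 * (if false then (3 - 1) else (if true then 4 else 0))) + 0) in (((let w = (x < x) in (if w then (\p.(\q.1)) else (\r.(\s.9)))) x) (\t.t)))
step 5: [if@0.0.1] (let x = ((5 * (if true then 4 else 0)) + 0) in (((let w = (x < x) in (if w then (\p.(\q.1)) else (\r.(\s.9)))) x) (\t.t)))
step 6: [if@0.0.1] (let x = ((5 * 4) + 0) in (((let w = (x < x) in (if w then (\p.(\q.1)) else (\r.(\s.9)))) x) (\t.t)))
step 7: [delta@0.0] (let x = (20 + 0) in (((let w = (x < x) in (if w then (\p.(\q.1)) else (\r.(\s.9)))) x) (\t.t)))
step 8: [delta@0] (let x = 20 in (((let w = (x < x) in (if w then (\p.(\q.1)) else (\r.(\s.9)))) x) (\t.t)))
step 9: [let@root] (((let w = (20 < 20) in (if w then (\p.(\q.1)) else (\r.(\s.9)))) 20) (\t.t))
step 10: [delta@0.0.0] (((let w = false in (if w then (\p.(\q.1)) else (\r.(\s.9)))) 20) (\t.t))
step 11: [let@0.0] (((if false then (\p.(\q.1)) else (\r.(\s.9))) 20) (\t.t))
step 12: [if@0.0] (((\r.(\s.9)) 20) (\t.t))
step 13: [beta@0] ((\s.9) (\t.t))
step 14: [beta@root] 9

Answer: 9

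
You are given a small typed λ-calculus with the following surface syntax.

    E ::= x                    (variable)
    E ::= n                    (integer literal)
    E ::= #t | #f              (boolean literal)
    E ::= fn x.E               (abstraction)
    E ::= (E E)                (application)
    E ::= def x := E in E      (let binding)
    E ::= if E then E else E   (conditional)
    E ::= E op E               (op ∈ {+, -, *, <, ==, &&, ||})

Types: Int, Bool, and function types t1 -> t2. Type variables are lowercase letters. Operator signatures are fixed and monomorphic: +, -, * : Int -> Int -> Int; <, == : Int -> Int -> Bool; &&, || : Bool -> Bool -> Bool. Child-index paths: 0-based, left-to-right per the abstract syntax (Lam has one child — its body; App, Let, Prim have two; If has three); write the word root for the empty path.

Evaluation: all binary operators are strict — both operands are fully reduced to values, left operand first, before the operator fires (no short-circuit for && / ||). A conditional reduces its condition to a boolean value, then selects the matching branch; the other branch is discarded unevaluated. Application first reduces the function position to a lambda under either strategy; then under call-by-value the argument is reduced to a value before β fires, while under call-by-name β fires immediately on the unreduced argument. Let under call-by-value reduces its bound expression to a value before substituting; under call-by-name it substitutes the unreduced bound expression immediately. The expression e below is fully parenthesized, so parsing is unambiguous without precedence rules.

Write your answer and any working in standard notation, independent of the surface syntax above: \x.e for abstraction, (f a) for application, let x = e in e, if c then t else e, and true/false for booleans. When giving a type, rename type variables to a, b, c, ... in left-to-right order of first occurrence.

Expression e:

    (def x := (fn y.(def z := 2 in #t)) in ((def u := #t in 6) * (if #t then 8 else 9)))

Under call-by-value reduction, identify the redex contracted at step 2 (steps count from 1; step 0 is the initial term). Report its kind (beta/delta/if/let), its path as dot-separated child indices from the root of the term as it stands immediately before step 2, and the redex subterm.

Answer: let at 0 : (let u = true in 6)

Working:
step 0: (let x = (\y.(let z = 2 in true)) in ((let u = true in 6) * (if true then 8 else 9)))
step 1: [let@root] ((let u = true in 6) * (if true then 8 else 9))
step 2: [let@0] (6 * (if true then 8 else 9))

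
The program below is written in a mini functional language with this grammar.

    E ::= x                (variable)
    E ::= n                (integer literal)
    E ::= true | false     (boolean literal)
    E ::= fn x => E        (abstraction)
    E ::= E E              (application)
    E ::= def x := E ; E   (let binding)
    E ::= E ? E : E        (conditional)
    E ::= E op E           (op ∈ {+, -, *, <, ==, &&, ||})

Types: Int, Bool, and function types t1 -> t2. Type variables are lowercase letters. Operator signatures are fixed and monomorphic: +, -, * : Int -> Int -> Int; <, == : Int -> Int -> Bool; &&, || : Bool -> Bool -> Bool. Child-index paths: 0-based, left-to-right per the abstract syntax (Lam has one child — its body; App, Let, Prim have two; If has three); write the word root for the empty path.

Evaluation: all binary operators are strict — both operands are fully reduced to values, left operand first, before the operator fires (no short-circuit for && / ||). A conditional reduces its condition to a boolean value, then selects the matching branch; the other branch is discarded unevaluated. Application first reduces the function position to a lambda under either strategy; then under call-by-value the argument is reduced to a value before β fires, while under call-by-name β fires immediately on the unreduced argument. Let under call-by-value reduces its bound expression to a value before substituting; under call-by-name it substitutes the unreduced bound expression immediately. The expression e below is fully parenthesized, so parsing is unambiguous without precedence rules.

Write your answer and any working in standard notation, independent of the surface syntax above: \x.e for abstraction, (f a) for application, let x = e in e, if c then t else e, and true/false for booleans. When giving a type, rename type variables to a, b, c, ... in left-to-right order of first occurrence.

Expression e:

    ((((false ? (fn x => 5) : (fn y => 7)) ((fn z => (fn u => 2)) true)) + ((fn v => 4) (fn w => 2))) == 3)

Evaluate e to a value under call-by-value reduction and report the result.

Trace:
step 0: ((((if false then (\x.5) else (\y.7)) ((\z.(\u.2)) true)) + ((\v.4) (\w.2))) == 3)
step 1: [if@0.0.0] ((((\y.7) ((\z.(\u.2)) true)) + ((\v.4) (\w.2))) == 3)
step 2: [beta@0.0.1] ((((\y.7) (\u.2)) + ((\v.4) (\w.2))) == 3)
step 3: [beta@0.0] ((7 + ((\v.4) (\w.2))) == 3)
step 4: [beta@0.1] ((7 + 4) == 3)
step 5: [delta@0] (11 == 3)
step 6: [delta@root] false

Answer: false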